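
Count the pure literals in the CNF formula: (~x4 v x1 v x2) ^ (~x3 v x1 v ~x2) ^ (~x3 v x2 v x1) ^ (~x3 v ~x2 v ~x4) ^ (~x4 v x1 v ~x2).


A pure literal appears in only one polarity across all clauses.
Pure literals: x1 (positive only), x3 (negative only), x4 (negative only).
Count = 3.

3


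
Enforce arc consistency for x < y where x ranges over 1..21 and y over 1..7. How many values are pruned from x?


For the constraint x < y, x needs a supporting value in y's domain.
x can be at most 6 (one less than y's maximum).
Valid x values from domain: 6 out of 21.
Pruned = 21 - 6 = 15.

15


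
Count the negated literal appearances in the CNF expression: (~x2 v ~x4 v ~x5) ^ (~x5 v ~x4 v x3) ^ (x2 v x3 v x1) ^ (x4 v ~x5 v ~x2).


Scan each clause for negated literals.
Clause 1: 3 negative; Clause 2: 2 negative; Clause 3: 0 negative; Clause 4: 2 negative.
Total negative literal occurrences = 7.

7


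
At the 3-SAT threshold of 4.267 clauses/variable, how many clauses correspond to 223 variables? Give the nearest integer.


The 3-SAT phase transition occurs at approximately 4.267 clauses per variable.
m = 4.267 * 223 = 951.541.
Rounded to nearest integer: 952.

952


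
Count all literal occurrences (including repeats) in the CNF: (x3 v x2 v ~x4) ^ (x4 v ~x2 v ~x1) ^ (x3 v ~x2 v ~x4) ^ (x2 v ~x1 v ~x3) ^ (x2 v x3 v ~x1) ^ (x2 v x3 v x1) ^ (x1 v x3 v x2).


Clause lengths: 3, 3, 3, 3, 3, 3, 3.
Sum = 3 + 3 + 3 + 3 + 3 + 3 + 3 = 21.

21


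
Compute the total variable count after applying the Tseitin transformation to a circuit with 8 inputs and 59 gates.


The Tseitin transformation introduces one auxiliary variable per gate.
Total variables = inputs + gates = 8 + 59 = 67.

67


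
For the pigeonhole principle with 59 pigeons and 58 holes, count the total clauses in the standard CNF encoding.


The PHP encoding has two parts:
1) At-least-one-hole clauses: 59 (one per pigeon, each with 58 literals).
2) At-most-one-pigeon-per-hole clauses: 58 holes * C(59,2) = 58 * 1711 = 99238.
Total clauses = 59 + 99238 = 99297.

99297


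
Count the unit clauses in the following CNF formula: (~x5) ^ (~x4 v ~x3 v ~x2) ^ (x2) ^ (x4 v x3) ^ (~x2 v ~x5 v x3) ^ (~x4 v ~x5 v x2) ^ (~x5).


A unit clause contains exactly one literal.
Unit clauses found: (~x5), (x2), (~x5).
Count = 3.

3


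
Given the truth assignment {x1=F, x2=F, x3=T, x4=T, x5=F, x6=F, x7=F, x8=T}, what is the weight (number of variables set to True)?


The weight is the number of variables assigned True.
True variables: x3, x4, x8.
Weight = 3.

3


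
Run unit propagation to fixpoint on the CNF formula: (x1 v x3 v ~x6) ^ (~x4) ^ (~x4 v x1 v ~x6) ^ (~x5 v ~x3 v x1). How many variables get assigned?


Unit propagation repeatedly assigns the literal in any unit clause, then simplifies.
Assignments in order: x4 = F.
No further unit clauses remain.
Total variables assigned = 1.

1


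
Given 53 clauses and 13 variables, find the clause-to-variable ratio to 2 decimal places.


Clause-to-variable ratio = clauses / variables.
53 / 13 = 4.08.

4.08


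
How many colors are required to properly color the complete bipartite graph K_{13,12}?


K_{13,12} is bipartite by definition: the two parts are independent sets, with every edge crossing between them.
Color all vertices in one part with color 1 and all vertices in the other part with color 2.
Since the graph has at least one edge, one color does not suffice.
Chromatic number = 2.

2


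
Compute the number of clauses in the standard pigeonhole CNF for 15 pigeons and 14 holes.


The PHP encoding has two parts:
1) At-least-one-hole clauses: 15 (one per pigeon, each with 14 literals).
2) At-most-one-pigeon-per-hole clauses: 14 holes * C(15,2) = 14 * 105 = 1470.
Total clauses = 15 + 1470 = 1485.

1485


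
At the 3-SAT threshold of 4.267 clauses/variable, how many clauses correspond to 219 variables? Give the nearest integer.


The 3-SAT phase transition occurs at approximately 4.267 clauses per variable.
m = 4.267 * 219 = 934.473.
Rounded to nearest integer: 934.

934


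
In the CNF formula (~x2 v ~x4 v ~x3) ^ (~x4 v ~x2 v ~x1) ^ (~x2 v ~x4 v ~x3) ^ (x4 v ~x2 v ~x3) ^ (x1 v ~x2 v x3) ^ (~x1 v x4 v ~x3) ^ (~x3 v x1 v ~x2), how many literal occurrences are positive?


Scan each clause for unnegated literals.
Clause 1: 0 positive; Clause 2: 0 positive; Clause 3: 0 positive; Clause 4: 1 positive; Clause 5: 2 positive; Clause 6: 1 positive; Clause 7: 1 positive.
Total positive literal occurrences = 5.

5


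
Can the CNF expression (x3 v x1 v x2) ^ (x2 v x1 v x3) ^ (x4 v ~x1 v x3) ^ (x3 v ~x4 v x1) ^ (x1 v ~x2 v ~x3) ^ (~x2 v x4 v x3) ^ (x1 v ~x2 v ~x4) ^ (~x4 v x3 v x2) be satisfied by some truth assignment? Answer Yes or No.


Check all 16 possible truth assignments.
Number of satisfying assignments found: 7.
The formula is satisfiable.

Yes


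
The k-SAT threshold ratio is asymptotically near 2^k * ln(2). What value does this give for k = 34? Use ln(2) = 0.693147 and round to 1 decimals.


Using the asymptotic formula: threshold ~ 2^k * ln(2).
2^34 = 17179869184.
17179869184 * 0.693147 = 11908174785.3.

11908174785.3


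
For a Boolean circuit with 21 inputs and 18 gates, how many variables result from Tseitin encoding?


The Tseitin transformation introduces one auxiliary variable per gate.
Total variables = inputs + gates = 21 + 18 = 39.

39


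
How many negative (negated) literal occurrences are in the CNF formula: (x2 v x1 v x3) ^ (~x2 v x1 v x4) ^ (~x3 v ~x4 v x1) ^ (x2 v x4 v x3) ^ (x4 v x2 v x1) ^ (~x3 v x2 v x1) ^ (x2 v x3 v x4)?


Scan each clause for negated literals.
Clause 1: 0 negative; Clause 2: 1 negative; Clause 3: 2 negative; Clause 4: 0 negative; Clause 5: 0 negative; Clause 6: 1 negative; Clause 7: 0 negative.
Total negative literal occurrences = 4.

4


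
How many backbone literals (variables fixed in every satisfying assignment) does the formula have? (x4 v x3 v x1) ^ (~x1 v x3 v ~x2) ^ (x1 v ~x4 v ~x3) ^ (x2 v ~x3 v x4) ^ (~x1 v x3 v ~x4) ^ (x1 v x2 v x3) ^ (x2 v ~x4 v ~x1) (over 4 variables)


Find all satisfying assignments: 5 model(s).
Check which variables have the same value in every model.
No variable is fixed across all models.
Backbone size = 0.

0


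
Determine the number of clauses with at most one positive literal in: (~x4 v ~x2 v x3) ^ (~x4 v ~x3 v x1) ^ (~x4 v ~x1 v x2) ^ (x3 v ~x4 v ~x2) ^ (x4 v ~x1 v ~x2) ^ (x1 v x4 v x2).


A Horn clause has at most one positive literal.
Clause 1: 1 positive lit(s) -> Horn
Clause 2: 1 positive lit(s) -> Horn
Clause 3: 1 positive lit(s) -> Horn
Clause 4: 1 positive lit(s) -> Horn
Clause 5: 1 positive lit(s) -> Horn
Clause 6: 3 positive lit(s) -> not Horn
Total Horn clauses = 5.

5


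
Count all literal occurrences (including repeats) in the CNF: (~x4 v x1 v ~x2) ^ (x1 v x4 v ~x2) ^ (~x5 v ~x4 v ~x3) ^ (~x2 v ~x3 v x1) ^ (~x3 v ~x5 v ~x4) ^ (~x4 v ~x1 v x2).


Clause lengths: 3, 3, 3, 3, 3, 3.
Sum = 3 + 3 + 3 + 3 + 3 + 3 = 18.

18


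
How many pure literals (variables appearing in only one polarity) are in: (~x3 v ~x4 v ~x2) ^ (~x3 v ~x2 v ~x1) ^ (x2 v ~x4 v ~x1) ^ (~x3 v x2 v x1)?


A pure literal appears in only one polarity across all clauses.
Pure literals: x3 (negative only), x4 (negative only).
Count = 2.

2


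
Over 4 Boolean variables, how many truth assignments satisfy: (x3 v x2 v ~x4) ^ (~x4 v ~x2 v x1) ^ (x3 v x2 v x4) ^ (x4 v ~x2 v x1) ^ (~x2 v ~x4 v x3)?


Enumerate all 16 truth assignments over 4 variables.
Test each against every clause.
Satisfying assignments found: 7.

7


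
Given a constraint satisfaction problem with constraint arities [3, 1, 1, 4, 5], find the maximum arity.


The arities are: 3, 1, 1, 4, 5.
Scan for the maximum value.
Maximum arity = 5.

5


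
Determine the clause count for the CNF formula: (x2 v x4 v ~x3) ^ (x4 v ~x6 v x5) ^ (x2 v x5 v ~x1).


Each group enclosed in parentheses joined by ^ is one clause.
Counting the conjuncts: 3 clauses.

3


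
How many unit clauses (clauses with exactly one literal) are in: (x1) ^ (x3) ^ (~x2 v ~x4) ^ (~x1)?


A unit clause contains exactly one literal.
Unit clauses found: (x1), (x3), (~x1).
Count = 3.

3


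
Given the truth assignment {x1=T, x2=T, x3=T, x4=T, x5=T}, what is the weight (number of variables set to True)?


The weight is the number of variables assigned True.
True variables: x1, x2, x3, x4, x5.
Weight = 5.

5


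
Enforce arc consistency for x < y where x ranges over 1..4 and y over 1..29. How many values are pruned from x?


For the constraint x < y, x needs a supporting value in y's domain.
x can be at most 28 (one less than y's maximum).
Valid x values from domain: 4 out of 4.
Pruned = 4 - 4 = 0.

0


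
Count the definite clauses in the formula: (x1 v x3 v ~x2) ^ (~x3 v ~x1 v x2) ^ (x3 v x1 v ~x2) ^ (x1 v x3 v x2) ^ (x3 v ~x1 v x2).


A definite clause has exactly one positive literal.
Clause 1: 2 positive -> not definite
Clause 2: 1 positive -> definite
Clause 3: 2 positive -> not definite
Clause 4: 3 positive -> not definite
Clause 5: 2 positive -> not definite
Definite clause count = 1.

1


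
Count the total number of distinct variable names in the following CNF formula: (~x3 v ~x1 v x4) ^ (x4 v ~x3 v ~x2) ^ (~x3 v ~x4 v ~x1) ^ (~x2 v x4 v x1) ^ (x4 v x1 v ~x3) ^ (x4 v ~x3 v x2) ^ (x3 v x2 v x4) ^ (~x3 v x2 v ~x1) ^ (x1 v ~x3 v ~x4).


Identify each distinct variable in the formula.
Variables found: x1, x2, x3, x4.
Total distinct variables = 4.

4


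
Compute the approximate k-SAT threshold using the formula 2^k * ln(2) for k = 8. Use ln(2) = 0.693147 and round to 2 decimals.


Using the asymptotic formula: threshold ~ 2^k * ln(2).
2^8 = 256.
256 * 0.693147 = 177.45.

177.45


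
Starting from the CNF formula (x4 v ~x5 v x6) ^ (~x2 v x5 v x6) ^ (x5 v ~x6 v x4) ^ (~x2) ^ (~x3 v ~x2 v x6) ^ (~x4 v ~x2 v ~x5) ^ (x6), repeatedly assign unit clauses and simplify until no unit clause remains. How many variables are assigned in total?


Unit propagation repeatedly assigns the literal in any unit clause, then simplifies.
Assignments in order: x2 = F, x6 = T.
No further unit clauses remain.
Total variables assigned = 2.

2


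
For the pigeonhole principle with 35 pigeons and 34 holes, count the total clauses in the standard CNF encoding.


The PHP encoding has two parts:
1) At-least-one-hole clauses: 35 (one per pigeon, each with 34 literals).
2) At-most-one-pigeon-per-hole clauses: 34 holes * C(35,2) = 34 * 595 = 20230.
Total clauses = 35 + 20230 = 20265.

20265


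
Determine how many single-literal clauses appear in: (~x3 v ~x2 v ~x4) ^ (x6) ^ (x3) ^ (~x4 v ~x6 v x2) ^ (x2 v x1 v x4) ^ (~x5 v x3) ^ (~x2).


A unit clause contains exactly one literal.
Unit clauses found: (x6), (x3), (~x2).
Count = 3.

3


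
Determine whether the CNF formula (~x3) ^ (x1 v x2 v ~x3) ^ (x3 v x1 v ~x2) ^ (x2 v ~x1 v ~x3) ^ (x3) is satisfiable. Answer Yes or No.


Check all 8 possible truth assignments.
Number of satisfying assignments found: 0.
The formula is unsatisfiable.

No


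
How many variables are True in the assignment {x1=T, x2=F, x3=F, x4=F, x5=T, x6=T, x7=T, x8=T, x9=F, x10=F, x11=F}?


The weight is the number of variables assigned True.
True variables: x1, x5, x6, x7, x8.
Weight = 5.

5


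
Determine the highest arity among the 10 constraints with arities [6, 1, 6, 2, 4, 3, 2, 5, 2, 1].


The arities are: 6, 1, 6, 2, 4, 3, 2, 5, 2, 1.
Scan for the maximum value.
Maximum arity = 6.

6


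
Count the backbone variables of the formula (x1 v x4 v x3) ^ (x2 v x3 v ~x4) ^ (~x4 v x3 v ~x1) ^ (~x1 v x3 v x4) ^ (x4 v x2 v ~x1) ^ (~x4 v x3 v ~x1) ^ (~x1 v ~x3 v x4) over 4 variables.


Find all satisfying assignments: 7 model(s).
Check which variables have the same value in every model.
No variable is fixed across all models.
Backbone size = 0.

0


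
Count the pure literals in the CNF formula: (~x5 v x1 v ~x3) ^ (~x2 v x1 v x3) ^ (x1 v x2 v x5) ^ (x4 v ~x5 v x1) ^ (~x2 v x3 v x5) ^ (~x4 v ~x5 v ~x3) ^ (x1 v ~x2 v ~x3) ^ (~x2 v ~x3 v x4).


A pure literal appears in only one polarity across all clauses.
Pure literals: x1 (positive only).
Count = 1.

1


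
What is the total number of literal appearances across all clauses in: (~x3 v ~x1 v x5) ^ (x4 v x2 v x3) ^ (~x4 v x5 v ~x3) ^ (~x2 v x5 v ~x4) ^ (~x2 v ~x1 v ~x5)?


Clause lengths: 3, 3, 3, 3, 3.
Sum = 3 + 3 + 3 + 3 + 3 = 15.

15


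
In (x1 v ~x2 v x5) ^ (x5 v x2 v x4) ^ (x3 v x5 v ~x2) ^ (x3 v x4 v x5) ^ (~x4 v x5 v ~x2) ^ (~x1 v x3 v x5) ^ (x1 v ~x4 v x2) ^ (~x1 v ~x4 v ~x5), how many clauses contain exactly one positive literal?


A definite clause has exactly one positive literal.
Clause 1: 2 positive -> not definite
Clause 2: 3 positive -> not definite
Clause 3: 2 positive -> not definite
Clause 4: 3 positive -> not definite
Clause 5: 1 positive -> definite
Clause 6: 2 positive -> not definite
Clause 7: 2 positive -> not definite
Clause 8: 0 positive -> not definite
Definite clause count = 1.

1


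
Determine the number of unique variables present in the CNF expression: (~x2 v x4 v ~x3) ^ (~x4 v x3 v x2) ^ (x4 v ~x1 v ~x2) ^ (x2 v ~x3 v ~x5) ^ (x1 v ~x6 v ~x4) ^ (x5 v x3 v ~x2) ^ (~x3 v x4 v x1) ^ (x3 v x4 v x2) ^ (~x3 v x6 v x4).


Identify each distinct variable in the formula.
Variables found: x1, x2, x3, x4, x5, x6.
Total distinct variables = 6.

6


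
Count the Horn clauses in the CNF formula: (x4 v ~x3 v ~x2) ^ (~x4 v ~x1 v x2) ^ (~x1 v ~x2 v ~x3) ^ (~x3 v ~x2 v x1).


A Horn clause has at most one positive literal.
Clause 1: 1 positive lit(s) -> Horn
Clause 2: 1 positive lit(s) -> Horn
Clause 3: 0 positive lit(s) -> Horn
Clause 4: 1 positive lit(s) -> Horn
Total Horn clauses = 4.

4


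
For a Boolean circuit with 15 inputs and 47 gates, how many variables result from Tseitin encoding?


The Tseitin transformation introduces one auxiliary variable per gate.
Total variables = inputs + gates = 15 + 47 = 62.

62


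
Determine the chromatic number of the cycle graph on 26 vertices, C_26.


A cycle on an even number of vertices is bipartite: alternate two colors around the cycle.
Since 26 is even, two colors suffice, and at least two are needed because the graph has edges.
Chromatic number = 2.

2


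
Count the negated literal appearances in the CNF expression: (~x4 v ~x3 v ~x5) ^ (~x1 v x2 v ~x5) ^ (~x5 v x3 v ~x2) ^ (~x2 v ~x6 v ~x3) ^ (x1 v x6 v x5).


Scan each clause for negated literals.
Clause 1: 3 negative; Clause 2: 2 negative; Clause 3: 2 negative; Clause 4: 3 negative; Clause 5: 0 negative.
Total negative literal occurrences = 10.

10


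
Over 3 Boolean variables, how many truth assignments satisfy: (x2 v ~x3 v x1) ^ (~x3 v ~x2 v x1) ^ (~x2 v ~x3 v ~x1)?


Enumerate all 8 truth assignments over 3 variables.
Test each against every clause.
Satisfying assignments found: 5.

5


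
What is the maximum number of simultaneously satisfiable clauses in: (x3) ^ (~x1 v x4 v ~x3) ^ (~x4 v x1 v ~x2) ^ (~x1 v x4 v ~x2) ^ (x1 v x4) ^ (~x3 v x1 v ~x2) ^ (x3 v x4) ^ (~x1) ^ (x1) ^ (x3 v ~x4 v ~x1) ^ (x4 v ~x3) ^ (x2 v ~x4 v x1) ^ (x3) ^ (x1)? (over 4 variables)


Enumerate all 16 truth assignments.
For each, count how many of the 14 clauses are satisfied.
The formula is not fully satisfiable, so the maximum is below 14.
Maximum simultaneously satisfiable clauses = 13.

13


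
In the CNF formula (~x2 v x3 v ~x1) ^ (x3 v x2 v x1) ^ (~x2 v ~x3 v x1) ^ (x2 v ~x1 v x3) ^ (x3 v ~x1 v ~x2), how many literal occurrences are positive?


Scan each clause for unnegated literals.
Clause 1: 1 positive; Clause 2: 3 positive; Clause 3: 1 positive; Clause 4: 2 positive; Clause 5: 1 positive.
Total positive literal occurrences = 8.

8


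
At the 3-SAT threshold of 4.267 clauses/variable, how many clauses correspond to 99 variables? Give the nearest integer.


The 3-SAT phase transition occurs at approximately 4.267 clauses per variable.
m = 4.267 * 99 = 422.433.
Rounded to nearest integer: 422.

422


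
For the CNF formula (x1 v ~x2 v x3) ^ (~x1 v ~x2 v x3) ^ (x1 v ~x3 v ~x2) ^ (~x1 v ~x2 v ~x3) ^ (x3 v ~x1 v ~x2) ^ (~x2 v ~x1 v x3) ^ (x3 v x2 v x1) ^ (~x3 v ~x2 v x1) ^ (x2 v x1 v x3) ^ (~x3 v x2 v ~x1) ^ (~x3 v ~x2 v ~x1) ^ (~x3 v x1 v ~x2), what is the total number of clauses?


Each group enclosed in parentheses joined by ^ is one clause.
Counting the conjuncts: 12 clauses.

12


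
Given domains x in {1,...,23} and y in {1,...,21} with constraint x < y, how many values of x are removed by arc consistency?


For the constraint x < y, x needs a supporting value in y's domain.
x can be at most 20 (one less than y's maximum).
Valid x values from domain: 20 out of 23.
Pruned = 23 - 20 = 3.

3


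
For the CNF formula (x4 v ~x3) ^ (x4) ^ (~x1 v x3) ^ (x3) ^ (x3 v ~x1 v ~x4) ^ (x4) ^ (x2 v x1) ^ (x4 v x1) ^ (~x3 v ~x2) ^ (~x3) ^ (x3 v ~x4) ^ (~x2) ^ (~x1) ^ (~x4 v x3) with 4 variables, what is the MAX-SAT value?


Enumerate all 16 truth assignments.
For each, count how many of the 14 clauses are satisfied.
The formula is not fully satisfiable, so the maximum is below 14.
Maximum simultaneously satisfiable clauses = 12.

12


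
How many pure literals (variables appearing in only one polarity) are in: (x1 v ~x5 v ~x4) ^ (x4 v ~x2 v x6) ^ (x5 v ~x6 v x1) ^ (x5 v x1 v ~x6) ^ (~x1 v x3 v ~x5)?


A pure literal appears in only one polarity across all clauses.
Pure literals: x2 (negative only), x3 (positive only).
Count = 2.

2


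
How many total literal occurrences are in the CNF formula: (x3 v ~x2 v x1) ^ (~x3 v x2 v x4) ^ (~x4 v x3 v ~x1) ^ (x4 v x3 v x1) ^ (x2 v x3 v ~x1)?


Clause lengths: 3, 3, 3, 3, 3.
Sum = 3 + 3 + 3 + 3 + 3 = 15.

15


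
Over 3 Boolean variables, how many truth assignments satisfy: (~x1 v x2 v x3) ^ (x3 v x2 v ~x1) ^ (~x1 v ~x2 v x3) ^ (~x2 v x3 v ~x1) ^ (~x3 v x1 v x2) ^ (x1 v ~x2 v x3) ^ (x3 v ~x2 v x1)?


Enumerate all 8 truth assignments over 3 variables.
Test each against every clause.
Satisfying assignments found: 4.

4


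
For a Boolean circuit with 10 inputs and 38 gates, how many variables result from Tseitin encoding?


The Tseitin transformation introduces one auxiliary variable per gate.
Total variables = inputs + gates = 10 + 38 = 48.

48


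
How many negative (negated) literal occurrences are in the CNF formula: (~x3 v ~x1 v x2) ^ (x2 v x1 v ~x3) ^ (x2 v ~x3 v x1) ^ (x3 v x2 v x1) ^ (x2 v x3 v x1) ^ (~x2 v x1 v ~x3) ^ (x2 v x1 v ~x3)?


Scan each clause for negated literals.
Clause 1: 2 negative; Clause 2: 1 negative; Clause 3: 1 negative; Clause 4: 0 negative; Clause 5: 0 negative; Clause 6: 2 negative; Clause 7: 1 negative.
Total negative literal occurrences = 7.

7


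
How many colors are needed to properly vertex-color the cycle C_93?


An odd cycle cannot be 2-colored: alternating two colors around the cycle returns to the start with a conflict.
Since 93 is odd, three colors are required (and three suffice).
Chromatic number = 3.

3


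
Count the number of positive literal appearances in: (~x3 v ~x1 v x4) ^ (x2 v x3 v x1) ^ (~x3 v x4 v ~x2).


Scan each clause for unnegated literals.
Clause 1: 1 positive; Clause 2: 3 positive; Clause 3: 1 positive.
Total positive literal occurrences = 5.

5


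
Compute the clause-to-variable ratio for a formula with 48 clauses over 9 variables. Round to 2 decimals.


Clause-to-variable ratio = clauses / variables.
48 / 9 = 5.33.

5.33


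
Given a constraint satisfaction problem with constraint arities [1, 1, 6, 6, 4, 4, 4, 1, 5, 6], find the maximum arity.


The arities are: 1, 1, 6, 6, 4, 4, 4, 1, 5, 6.
Scan for the maximum value.
Maximum arity = 6.

6


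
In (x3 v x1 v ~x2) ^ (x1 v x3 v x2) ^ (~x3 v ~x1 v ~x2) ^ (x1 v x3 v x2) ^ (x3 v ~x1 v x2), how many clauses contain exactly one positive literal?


A definite clause has exactly one positive literal.
Clause 1: 2 positive -> not definite
Clause 2: 3 positive -> not definite
Clause 3: 0 positive -> not definite
Clause 4: 3 positive -> not definite
Clause 5: 2 positive -> not definite
Definite clause count = 0.

0


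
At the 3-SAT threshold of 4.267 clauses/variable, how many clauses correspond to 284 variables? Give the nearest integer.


The 3-SAT phase transition occurs at approximately 4.267 clauses per variable.
m = 4.267 * 284 = 1211.828.
Rounded to nearest integer: 1212.

1212


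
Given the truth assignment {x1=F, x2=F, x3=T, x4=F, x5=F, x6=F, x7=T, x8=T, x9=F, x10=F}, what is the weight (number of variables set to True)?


The weight is the number of variables assigned True.
True variables: x3, x7, x8.
Weight = 3.

3


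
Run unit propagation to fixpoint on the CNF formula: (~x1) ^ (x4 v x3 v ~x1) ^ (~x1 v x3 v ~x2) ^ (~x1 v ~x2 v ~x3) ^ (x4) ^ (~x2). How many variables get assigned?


Unit propagation repeatedly assigns the literal in any unit clause, then simplifies.
Assignments in order: x1 = F, x4 = T, x2 = F.
No further unit clauses remain.
Total variables assigned = 3.

3


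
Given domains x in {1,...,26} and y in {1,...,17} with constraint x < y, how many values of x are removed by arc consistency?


For the constraint x < y, x needs a supporting value in y's domain.
x can be at most 16 (one less than y's maximum).
Valid x values from domain: 16 out of 26.
Pruned = 26 - 16 = 10.

10


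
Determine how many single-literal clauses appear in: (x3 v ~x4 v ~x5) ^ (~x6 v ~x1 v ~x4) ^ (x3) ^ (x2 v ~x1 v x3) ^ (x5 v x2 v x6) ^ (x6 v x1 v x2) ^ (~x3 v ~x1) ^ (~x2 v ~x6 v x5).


A unit clause contains exactly one literal.
Unit clauses found: (x3).
Count = 1.

1


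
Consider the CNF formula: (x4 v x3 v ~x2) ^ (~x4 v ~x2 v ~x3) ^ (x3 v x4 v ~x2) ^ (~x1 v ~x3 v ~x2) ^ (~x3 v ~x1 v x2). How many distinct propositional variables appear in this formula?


Identify each distinct variable in the formula.
Variables found: x1, x2, x3, x4.
Total distinct variables = 4.

4


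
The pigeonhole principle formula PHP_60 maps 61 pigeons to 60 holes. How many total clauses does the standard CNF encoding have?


The PHP encoding has two parts:
1) At-least-one-hole clauses: 61 (one per pigeon, each with 60 literals).
2) At-most-one-pigeon-per-hole clauses: 60 holes * C(61,2) = 60 * 1830 = 109800.
Total clauses = 61 + 109800 = 109861.

109861


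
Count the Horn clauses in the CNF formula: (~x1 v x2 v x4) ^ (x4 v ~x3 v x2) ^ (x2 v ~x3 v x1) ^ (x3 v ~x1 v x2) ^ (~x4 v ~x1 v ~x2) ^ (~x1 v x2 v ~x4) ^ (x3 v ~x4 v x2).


A Horn clause has at most one positive literal.
Clause 1: 2 positive lit(s) -> not Horn
Clause 2: 2 positive lit(s) -> not Horn
Clause 3: 2 positive lit(s) -> not Horn
Clause 4: 2 positive lit(s) -> not Horn
Clause 5: 0 positive lit(s) -> Horn
Clause 6: 1 positive lit(s) -> Horn
Clause 7: 2 positive lit(s) -> not Horn
Total Horn clauses = 2.

2


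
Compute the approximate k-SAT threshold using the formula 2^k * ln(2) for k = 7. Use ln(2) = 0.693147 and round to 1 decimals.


Using the asymptotic formula: threshold ~ 2^k * ln(2).
2^7 = 128.
128 * 0.693147 = 88.7.

88.7


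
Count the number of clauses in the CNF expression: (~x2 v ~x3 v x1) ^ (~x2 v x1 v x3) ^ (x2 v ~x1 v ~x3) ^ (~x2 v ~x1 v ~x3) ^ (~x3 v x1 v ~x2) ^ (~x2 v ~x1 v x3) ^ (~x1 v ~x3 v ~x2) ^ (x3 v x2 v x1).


Each group enclosed in parentheses joined by ^ is one clause.
Counting the conjuncts: 8 clauses.

8


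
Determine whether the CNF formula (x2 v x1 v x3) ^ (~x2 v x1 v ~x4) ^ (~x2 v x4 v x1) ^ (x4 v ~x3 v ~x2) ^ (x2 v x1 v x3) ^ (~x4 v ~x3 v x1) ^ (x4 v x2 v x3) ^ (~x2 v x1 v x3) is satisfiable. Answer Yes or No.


Check all 16 possible truth assignments.
Number of satisfying assignments found: 7.
The formula is satisfiable.

Yes


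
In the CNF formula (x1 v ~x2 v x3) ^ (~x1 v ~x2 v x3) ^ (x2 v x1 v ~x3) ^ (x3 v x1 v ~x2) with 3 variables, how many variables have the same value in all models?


Find all satisfying assignments: 5 model(s).
Check which variables have the same value in every model.
No variable is fixed across all models.
Backbone size = 0.

0


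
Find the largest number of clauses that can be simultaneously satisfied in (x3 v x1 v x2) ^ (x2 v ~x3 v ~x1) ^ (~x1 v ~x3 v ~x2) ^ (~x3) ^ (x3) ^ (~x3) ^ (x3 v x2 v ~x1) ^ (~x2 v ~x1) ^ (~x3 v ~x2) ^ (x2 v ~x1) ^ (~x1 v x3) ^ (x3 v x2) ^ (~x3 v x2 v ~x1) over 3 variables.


Enumerate all 8 truth assignments.
For each, count how many of the 13 clauses are satisfied.
The formula is not fully satisfiable, so the maximum is below 13.
Maximum simultaneously satisfiable clauses = 12.

12


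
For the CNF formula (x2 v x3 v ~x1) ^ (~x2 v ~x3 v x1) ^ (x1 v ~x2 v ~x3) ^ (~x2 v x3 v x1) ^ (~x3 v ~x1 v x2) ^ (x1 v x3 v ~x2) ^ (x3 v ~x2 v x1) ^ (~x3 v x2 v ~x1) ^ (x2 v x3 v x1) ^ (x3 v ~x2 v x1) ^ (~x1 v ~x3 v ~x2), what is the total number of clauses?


Each group enclosed in parentheses joined by ^ is one clause.
Counting the conjuncts: 11 clauses.

11


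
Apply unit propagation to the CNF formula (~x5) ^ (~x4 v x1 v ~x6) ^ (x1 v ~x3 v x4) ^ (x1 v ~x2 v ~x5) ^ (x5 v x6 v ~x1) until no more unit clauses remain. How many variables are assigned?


Unit propagation repeatedly assigns the literal in any unit clause, then simplifies.
Assignments in order: x5 = F.
No further unit clauses remain.
Total variables assigned = 1.

1


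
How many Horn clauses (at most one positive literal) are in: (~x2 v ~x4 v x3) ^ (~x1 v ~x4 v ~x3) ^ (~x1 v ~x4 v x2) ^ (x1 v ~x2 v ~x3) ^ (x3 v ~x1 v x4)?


A Horn clause has at most one positive literal.
Clause 1: 1 positive lit(s) -> Horn
Clause 2: 0 positive lit(s) -> Horn
Clause 3: 1 positive lit(s) -> Horn
Clause 4: 1 positive lit(s) -> Horn
Clause 5: 2 positive lit(s) -> not Horn
Total Horn clauses = 4.

4


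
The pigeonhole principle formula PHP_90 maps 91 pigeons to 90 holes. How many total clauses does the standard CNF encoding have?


The PHP encoding has two parts:
1) At-least-one-hole clauses: 91 (one per pigeon, each with 90 literals).
2) At-most-one-pigeon-per-hole clauses: 90 holes * C(91,2) = 90 * 4095 = 368550.
Total clauses = 91 + 368550 = 368641.

368641


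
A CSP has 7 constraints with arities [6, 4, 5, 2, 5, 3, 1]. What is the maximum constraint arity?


The arities are: 6, 4, 5, 2, 5, 3, 1.
Scan for the maximum value.
Maximum arity = 6.

6


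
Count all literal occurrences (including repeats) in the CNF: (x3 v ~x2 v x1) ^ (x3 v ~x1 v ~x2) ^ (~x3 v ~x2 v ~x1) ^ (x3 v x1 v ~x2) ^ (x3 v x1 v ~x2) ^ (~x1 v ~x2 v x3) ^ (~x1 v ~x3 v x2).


Clause lengths: 3, 3, 3, 3, 3, 3, 3.
Sum = 3 + 3 + 3 + 3 + 3 + 3 + 3 = 21.

21


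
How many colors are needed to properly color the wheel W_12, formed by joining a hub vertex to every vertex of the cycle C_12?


W_12 consists of the cycle C_12 together with a hub vertex adjacent to every cycle vertex.
The cycle C_12 needs 2 colors (even cycle -> 2).
The hub is adjacent to every cycle vertex, so it must receive a new color distinct from all of them.
Chromatic number = 2 + 1 = 3.

3


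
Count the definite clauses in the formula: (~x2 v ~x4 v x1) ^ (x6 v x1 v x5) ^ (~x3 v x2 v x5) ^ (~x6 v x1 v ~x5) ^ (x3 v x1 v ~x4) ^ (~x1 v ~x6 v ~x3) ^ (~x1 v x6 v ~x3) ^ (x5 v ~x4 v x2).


A definite clause has exactly one positive literal.
Clause 1: 1 positive -> definite
Clause 2: 3 positive -> not definite
Clause 3: 2 positive -> not definite
Clause 4: 1 positive -> definite
Clause 5: 2 positive -> not definite
Clause 6: 0 positive -> not definite
Clause 7: 1 positive -> definite
Clause 8: 2 positive -> not definite
Definite clause count = 3.

3


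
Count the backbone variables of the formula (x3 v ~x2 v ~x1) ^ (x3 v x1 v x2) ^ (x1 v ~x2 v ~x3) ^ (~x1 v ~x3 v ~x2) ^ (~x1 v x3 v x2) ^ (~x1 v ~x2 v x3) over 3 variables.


Find all satisfying assignments: 3 model(s).
Check which variables have the same value in every model.
No variable is fixed across all models.
Backbone size = 0.

0


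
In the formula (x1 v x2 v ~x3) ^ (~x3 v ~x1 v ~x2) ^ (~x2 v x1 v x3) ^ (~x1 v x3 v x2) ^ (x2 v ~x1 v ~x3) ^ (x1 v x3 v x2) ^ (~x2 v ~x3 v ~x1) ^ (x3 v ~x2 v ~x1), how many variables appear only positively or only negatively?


A pure literal appears in only one polarity across all clauses.
No pure literals found.
Count = 0.

0


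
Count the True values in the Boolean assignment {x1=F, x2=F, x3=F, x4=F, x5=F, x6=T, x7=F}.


The weight is the number of variables assigned True.
True variables: x6.
Weight = 1.

1


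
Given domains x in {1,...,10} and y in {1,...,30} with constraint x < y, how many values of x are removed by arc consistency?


For the constraint x < y, x needs a supporting value in y's domain.
x can be at most 29 (one less than y's maximum).
Valid x values from domain: 10 out of 10.
Pruned = 10 - 10 = 0.

0


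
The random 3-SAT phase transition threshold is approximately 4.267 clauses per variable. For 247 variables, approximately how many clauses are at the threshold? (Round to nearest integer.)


The 3-SAT phase transition occurs at approximately 4.267 clauses per variable.
m = 4.267 * 247 = 1053.949.
Rounded to nearest integer: 1054.

1054


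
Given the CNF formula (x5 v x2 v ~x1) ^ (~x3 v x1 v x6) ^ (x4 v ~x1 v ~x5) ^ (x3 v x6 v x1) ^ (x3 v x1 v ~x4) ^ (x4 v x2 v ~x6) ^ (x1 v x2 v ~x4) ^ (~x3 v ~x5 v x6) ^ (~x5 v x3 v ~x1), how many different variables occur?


Identify each distinct variable in the formula.
Variables found: x1, x2, x3, x4, x5, x6.
Total distinct variables = 6.

6


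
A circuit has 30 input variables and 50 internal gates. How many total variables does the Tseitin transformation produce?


The Tseitin transformation introduces one auxiliary variable per gate.
Total variables = inputs + gates = 30 + 50 = 80.

80


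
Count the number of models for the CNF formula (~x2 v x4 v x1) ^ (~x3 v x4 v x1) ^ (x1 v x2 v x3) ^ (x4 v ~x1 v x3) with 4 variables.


Enumerate all 16 truth assignments over 4 variables.
Test each against every clause.
Satisfying assignments found: 9.

9


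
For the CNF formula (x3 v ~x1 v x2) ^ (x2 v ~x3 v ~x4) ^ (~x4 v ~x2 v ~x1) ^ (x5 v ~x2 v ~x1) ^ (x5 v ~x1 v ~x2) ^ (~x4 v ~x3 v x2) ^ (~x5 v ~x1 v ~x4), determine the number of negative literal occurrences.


Scan each clause for negated literals.
Clause 1: 1 negative; Clause 2: 2 negative; Clause 3: 3 negative; Clause 4: 2 negative; Clause 5: 2 negative; Clause 6: 2 negative; Clause 7: 3 negative.
Total negative literal occurrences = 15.

15


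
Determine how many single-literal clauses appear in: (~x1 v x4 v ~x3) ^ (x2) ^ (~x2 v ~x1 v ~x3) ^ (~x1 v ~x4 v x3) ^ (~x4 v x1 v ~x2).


A unit clause contains exactly one literal.
Unit clauses found: (x2).
Count = 1.

1


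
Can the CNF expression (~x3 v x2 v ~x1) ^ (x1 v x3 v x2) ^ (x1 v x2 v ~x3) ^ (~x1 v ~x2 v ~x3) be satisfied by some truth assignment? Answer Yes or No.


Check all 8 possible truth assignments.
Number of satisfying assignments found: 4.
The formula is satisfiable.

Yes


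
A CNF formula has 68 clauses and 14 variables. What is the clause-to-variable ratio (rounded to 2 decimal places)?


Clause-to-variable ratio = clauses / variables.
68 / 14 = 4.86.

4.86


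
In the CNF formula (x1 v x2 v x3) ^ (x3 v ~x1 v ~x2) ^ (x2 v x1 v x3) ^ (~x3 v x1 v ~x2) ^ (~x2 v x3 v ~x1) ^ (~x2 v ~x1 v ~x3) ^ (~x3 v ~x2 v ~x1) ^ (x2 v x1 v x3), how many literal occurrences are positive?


Scan each clause for unnegated literals.
Clause 1: 3 positive; Clause 2: 1 positive; Clause 3: 3 positive; Clause 4: 1 positive; Clause 5: 1 positive; Clause 6: 0 positive; Clause 7: 0 positive; Clause 8: 3 positive.
Total positive literal occurrences = 12.

12


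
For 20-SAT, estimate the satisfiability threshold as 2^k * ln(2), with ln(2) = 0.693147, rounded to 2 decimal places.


Using the asymptotic formula: threshold ~ 2^k * ln(2).
2^20 = 1048576.
1048576 * 0.693147 = 726817.31.

726817.31


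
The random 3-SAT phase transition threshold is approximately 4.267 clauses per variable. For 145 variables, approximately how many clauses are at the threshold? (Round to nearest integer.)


The 3-SAT phase transition occurs at approximately 4.267 clauses per variable.
m = 4.267 * 145 = 618.715.
Rounded to nearest integer: 619.

619


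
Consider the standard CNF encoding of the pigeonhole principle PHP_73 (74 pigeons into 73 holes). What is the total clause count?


The PHP encoding has two parts:
1) At-least-one-hole clauses: 74 (one per pigeon, each with 73 literals).
2) At-most-one-pigeon-per-hole clauses: 73 holes * C(74,2) = 73 * 2701 = 197173.
Total clauses = 74 + 197173 = 197247.

197247


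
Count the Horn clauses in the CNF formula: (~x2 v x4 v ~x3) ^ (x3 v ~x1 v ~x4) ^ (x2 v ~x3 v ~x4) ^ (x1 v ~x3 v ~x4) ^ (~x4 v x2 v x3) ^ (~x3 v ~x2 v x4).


A Horn clause has at most one positive literal.
Clause 1: 1 positive lit(s) -> Horn
Clause 2: 1 positive lit(s) -> Horn
Clause 3: 1 positive lit(s) -> Horn
Clause 4: 1 positive lit(s) -> Horn
Clause 5: 2 positive lit(s) -> not Horn
Clause 6: 1 positive lit(s) -> Horn
Total Horn clauses = 5.

5


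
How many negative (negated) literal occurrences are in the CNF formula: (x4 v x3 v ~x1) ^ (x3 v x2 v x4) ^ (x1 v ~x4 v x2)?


Scan each clause for negated literals.
Clause 1: 1 negative; Clause 2: 0 negative; Clause 3: 1 negative.
Total negative literal occurrences = 2.

2


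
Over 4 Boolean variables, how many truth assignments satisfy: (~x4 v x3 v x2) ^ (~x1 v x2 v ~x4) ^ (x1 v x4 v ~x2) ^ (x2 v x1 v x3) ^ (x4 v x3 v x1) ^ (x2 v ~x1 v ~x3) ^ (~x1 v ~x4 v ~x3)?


Enumerate all 16 truth assignments over 4 variables.
Test each against every clause.
Satisfying assignments found: 8.

8


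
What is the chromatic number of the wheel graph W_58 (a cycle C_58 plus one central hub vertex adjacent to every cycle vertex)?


W_58 consists of the cycle C_58 together with a hub vertex adjacent to every cycle vertex.
The cycle C_58 needs 2 colors (even cycle -> 2).
The hub is adjacent to every cycle vertex, so it must receive a new color distinct from all of them.
Chromatic number = 2 + 1 = 3.

3


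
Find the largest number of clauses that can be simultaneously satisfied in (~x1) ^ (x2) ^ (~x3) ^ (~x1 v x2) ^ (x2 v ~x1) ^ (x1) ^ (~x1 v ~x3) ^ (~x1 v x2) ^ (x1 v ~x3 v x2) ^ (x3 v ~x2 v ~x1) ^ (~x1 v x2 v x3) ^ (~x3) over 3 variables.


Enumerate all 8 truth assignments.
For each, count how many of the 12 clauses are satisfied.
The formula is not fully satisfiable, so the maximum is below 12.
Maximum simultaneously satisfiable clauses = 11.

11


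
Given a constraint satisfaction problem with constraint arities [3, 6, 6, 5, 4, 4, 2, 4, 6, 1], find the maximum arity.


The arities are: 3, 6, 6, 5, 4, 4, 2, 4, 6, 1.
Scan for the maximum value.
Maximum arity = 6.

6


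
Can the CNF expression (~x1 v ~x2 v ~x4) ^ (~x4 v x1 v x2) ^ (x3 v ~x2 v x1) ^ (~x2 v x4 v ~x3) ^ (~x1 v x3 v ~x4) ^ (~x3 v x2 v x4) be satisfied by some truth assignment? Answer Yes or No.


Check all 16 possible truth assignments.
Number of satisfying assignments found: 5.
The formula is satisfiable.

Yes


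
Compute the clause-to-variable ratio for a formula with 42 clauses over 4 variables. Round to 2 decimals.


Clause-to-variable ratio = clauses / variables.
42 / 4 = 10.5.

10.5


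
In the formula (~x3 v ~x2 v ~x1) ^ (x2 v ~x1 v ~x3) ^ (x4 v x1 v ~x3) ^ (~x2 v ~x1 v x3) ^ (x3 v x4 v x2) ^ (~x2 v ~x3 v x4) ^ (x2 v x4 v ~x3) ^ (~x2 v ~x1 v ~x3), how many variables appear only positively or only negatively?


A pure literal appears in only one polarity across all clauses.
Pure literals: x4 (positive only).
Count = 1.

1


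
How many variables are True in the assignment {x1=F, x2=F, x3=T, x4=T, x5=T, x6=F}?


The weight is the number of variables assigned True.
True variables: x3, x4, x5.
Weight = 3.

3


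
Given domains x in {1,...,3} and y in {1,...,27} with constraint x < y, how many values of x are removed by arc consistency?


For the constraint x < y, x needs a supporting value in y's domain.
x can be at most 26 (one less than y's maximum).
Valid x values from domain: 3 out of 3.
Pruned = 3 - 3 = 0.

0


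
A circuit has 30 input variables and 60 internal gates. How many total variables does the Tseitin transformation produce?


The Tseitin transformation introduces one auxiliary variable per gate.
Total variables = inputs + gates = 30 + 60 = 90.

90


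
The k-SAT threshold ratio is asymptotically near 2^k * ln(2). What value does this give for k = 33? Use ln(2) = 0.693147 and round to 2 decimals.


Using the asymptotic formula: threshold ~ 2^k * ln(2).
2^33 = 8589934592.
8589934592 * 0.693147 = 5954087392.64.

5954087392.64


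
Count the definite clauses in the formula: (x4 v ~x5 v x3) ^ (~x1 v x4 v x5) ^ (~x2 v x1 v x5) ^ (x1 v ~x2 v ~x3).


A definite clause has exactly one positive literal.
Clause 1: 2 positive -> not definite
Clause 2: 2 positive -> not definite
Clause 3: 2 positive -> not definite
Clause 4: 1 positive -> definite
Definite clause count = 1.

1


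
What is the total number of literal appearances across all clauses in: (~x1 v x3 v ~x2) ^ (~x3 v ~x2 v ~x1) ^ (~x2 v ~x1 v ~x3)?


Clause lengths: 3, 3, 3.
Sum = 3 + 3 + 3 = 9.

9


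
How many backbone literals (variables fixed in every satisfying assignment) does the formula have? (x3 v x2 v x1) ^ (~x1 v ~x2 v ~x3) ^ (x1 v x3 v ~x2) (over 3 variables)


Find all satisfying assignments: 5 model(s).
Check which variables have the same value in every model.
No variable is fixed across all models.
Backbone size = 0.

0


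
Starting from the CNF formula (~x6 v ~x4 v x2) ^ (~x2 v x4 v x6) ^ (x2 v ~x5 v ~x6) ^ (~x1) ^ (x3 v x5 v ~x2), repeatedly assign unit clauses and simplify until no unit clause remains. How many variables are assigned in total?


Unit propagation repeatedly assigns the literal in any unit clause, then simplifies.
Assignments in order: x1 = F.
No further unit clauses remain.
Total variables assigned = 1.

1


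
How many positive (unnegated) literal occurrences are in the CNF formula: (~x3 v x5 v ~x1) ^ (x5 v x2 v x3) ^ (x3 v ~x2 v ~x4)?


Scan each clause for unnegated literals.
Clause 1: 1 positive; Clause 2: 3 positive; Clause 3: 1 positive.
Total positive literal occurrences = 5.

5


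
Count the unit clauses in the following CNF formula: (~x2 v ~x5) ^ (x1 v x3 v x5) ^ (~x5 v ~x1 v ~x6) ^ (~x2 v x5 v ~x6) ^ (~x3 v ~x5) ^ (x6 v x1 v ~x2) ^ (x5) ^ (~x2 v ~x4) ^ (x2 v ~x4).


A unit clause contains exactly one literal.
Unit clauses found: (x5).
Count = 1.

1


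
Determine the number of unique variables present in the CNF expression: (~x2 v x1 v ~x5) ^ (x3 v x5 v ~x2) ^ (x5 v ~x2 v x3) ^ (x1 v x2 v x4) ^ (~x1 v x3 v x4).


Identify each distinct variable in the formula.
Variables found: x1, x2, x3, x4, x5.
Total distinct variables = 5.

5


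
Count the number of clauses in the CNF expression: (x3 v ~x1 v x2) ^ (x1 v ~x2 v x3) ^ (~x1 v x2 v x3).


Each group enclosed in parentheses joined by ^ is one clause.
Counting the conjuncts: 3 clauses.

3


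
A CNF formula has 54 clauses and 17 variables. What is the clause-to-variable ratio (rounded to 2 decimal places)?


Clause-to-variable ratio = clauses / variables.
54 / 17 = 3.18.

3.18


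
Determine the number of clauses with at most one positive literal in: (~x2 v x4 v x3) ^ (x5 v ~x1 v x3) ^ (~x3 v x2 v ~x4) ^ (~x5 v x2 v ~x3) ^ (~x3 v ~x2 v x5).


A Horn clause has at most one positive literal.
Clause 1: 2 positive lit(s) -> not Horn
Clause 2: 2 positive lit(s) -> not Horn
Clause 3: 1 positive lit(s) -> Horn
Clause 4: 1 positive lit(s) -> Horn
Clause 5: 1 positive lit(s) -> Horn
Total Horn clauses = 3.

3


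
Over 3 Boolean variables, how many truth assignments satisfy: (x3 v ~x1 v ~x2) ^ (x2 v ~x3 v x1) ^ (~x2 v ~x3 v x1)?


Enumerate all 8 truth assignments over 3 variables.
Test each against every clause.
Satisfying assignments found: 5.

5
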